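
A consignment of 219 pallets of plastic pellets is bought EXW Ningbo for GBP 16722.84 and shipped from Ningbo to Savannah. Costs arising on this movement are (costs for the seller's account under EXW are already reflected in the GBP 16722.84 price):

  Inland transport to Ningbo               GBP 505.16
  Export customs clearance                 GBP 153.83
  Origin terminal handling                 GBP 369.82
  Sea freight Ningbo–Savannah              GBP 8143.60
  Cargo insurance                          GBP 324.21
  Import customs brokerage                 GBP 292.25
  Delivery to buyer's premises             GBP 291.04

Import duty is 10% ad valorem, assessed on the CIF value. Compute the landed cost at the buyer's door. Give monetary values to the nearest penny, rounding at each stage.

Total landed cost: GBP 29424.70

EXW: the seller makes goods available at their premises; the buyer bears all onward costs.
CIF value = EXW price + inland to port + export clearance + origin terminal + freight + insurance = 16722.84 + 505.16 + 153.83 + 369.82 + 8143.60 + 324.21 = 26219.46
Import duty = 26219.46 × 10% = 2621.95
Buyer bears: inland to port 505.16 + export clearance 153.83 + origin terminal 369.82 + freight 8143.60 + insurance 324.21 + brokerage 292.25 + delivery 291.04 + duty 2621.95 = 12701.86
Landed cost = invoice 16722.84 + 12701.86 = 29424.70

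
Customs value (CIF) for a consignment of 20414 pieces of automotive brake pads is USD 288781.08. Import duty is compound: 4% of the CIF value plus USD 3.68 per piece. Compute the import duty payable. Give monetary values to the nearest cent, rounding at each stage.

Ad valorem component: 288781.08 × 4% = 11551.24
Specific component: 20414 × 3.68 = 75123.52
Import duty = 11551.24 + 75123.52 = 86674.76

Import duty: USD 86674.76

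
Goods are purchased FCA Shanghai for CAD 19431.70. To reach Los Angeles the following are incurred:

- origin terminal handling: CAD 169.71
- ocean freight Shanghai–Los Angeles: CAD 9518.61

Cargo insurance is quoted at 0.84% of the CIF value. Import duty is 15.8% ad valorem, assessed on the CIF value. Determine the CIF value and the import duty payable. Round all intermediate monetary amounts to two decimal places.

Let C be the CIF value. C = FCA price + pre-shipment costs + freight + 0.84% × C
C − 0.84% × C = 19431.70 + 169.71 + 9518.61
0.9916 × C = 29120.02
C = 29120.02 / 0.9916 = 29366.70
Insurance premium = 0.84% × 29366.70 = 246.68
Import duty = 29366.70 × 15.8% = 4639.94

CIF value: CAD 29366.70; import duty: CAD 4639.94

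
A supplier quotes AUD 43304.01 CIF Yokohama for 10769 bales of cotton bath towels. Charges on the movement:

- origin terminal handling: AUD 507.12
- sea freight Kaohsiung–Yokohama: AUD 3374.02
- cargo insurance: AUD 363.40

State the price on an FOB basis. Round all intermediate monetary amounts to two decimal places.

Not relevant to the conversion: origin terminal — on the seller under both CIF and FOB; already in the CIF price and stays in the FOB price.
From CIF to FOB, the seller no longer bears: freight, insurance.
FOB price = 43304.01 − 3374.02 − 363.40 = 39566.59

FOB price: AUD 39566.59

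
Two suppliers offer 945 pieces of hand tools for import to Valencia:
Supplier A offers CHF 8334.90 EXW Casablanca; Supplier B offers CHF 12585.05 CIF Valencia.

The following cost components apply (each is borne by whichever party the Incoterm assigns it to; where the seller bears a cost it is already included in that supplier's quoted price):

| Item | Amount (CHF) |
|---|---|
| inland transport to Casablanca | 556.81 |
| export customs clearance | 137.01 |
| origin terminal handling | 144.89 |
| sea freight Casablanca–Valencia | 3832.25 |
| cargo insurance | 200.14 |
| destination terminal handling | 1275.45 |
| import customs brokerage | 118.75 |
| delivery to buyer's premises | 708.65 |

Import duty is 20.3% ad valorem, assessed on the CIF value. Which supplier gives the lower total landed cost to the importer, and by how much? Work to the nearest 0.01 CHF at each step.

Supplier A (EXW):
CIF value = EXW price + inland to port + export clearance + origin terminal + freight + insurance = 8334.90 + 556.81 + 137.01 + 144.89 + 3832.25 + 200.14 = 13206.00
Import duty = 13206.00 × 20.3% = 2680.82
Buyer bears (A): 556.81 + 137.01 + 144.89 + 3832.25 + 200.14 + 1275.45 + 118.75 + 708.65 = 6973.95
Landed cost (A) = invoice 8334.90 + 6973.95 + duty 2680.82 = 17989.67
Supplier B (CIF):
The CIF price already equals the CIF value: 12585.05
Import duty = 12585.05 × 20.3% = 2554.77
Buyer bears (B): 1275.45 + 118.75 + 708.65 = 2102.85
Landed cost (B) = invoice 12585.05 + 2102.85 + duty 2554.77 = 17242.67
Difference = |17989.67 − 17242.67| = 747.00

Supplier B is cheaper by CHF 747.00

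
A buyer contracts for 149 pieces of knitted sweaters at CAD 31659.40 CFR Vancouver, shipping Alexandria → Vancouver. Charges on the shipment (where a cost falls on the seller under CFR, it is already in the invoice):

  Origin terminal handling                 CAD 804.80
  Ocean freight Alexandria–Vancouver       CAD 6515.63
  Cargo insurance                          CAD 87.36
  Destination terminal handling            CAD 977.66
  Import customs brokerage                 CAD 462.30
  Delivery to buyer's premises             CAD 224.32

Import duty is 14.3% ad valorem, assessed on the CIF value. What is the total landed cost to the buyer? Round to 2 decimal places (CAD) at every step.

CFR: the seller pays costs through ocean freight to the destination port, but not insurance.
Already in the invoice (seller's account under CFR): origin terminal, freight — exclude.
CIF value = CFR price + insurance = 31659.40 + 87.36 = 31746.76
Import duty = 31746.76 × 14.3% = 4539.79
Buyer bears: insurance 87.36 + destination terminal 977.66 + brokerage 462.30 + delivery 224.32 + duty 4539.79 = 6291.43
Landed cost = invoice 31659.40 + 6291.43 = 37950.83

Total landed cost: CAD 37950.83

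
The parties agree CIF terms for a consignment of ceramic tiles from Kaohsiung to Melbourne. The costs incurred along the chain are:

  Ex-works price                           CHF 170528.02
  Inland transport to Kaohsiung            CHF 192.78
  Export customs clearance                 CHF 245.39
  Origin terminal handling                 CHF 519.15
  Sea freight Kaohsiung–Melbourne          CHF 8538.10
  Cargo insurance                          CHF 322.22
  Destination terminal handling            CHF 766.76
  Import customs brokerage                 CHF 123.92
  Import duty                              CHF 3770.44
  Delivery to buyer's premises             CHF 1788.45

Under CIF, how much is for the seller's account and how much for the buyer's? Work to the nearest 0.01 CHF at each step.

Seller: CHF 180345.66; buyer: CHF 6449.57

CIF: the seller pays costs through ocean freight and marine insurance to the destination port.
Seller's account: goods 170528.02 + inland to port 192.78 + export clearance 245.39 + origin terminal 519.15 + freight 8538.10 + insurance 322.22 = 180345.66
Buyer's account: destination terminal 766.76 + brokerage 123.92 + duty 3770.44 + delivery 1788.45 = 6449.57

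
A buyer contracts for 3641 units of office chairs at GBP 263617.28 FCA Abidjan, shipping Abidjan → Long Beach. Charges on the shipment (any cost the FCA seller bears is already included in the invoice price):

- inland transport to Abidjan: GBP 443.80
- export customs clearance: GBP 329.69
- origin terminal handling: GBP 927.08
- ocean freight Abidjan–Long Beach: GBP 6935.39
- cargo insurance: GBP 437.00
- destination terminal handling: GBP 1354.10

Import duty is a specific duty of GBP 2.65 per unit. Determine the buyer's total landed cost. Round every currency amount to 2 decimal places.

Total landed cost: GBP 282919.50

FCA: the seller delivers export-cleared goods to the carrier; the buyer bears costs from that point.
Already in the invoice (seller's account under FCA): inland to port, export clearance — exclude.
CIF value = FCA price + origin terminal + freight + insurance = 263617.28 + 927.08 + 6935.39 + 437.00 = 271916.75
Import duty = 3641 × 2.65 = 9648.65
Buyer bears: origin terminal 927.08 + freight 6935.39 + insurance 437.00 + destination terminal 1354.10 + duty 9648.65 = 19302.22
Landed cost = invoice 263617.28 + 19302.22 = 282919.50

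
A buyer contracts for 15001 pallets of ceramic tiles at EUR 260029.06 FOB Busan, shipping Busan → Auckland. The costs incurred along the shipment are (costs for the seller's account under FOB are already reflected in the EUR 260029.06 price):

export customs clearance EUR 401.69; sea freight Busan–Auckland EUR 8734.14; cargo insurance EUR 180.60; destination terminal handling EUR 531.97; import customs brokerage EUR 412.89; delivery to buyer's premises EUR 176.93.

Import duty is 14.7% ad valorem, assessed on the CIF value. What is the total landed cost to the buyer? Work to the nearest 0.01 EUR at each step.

FOB: the seller bears costs until goods are on board at the origin port; the buyer bears freight, insurance and all costs thereafter.
Already in the invoice (seller's account under FOB): export clearance — exclude.
CIF value = FOB price + freight + insurance = 260029.06 + 8734.14 + 180.60 = 268943.80
Import duty = 268943.80 × 14.7% = 39534.74
Buyer bears: freight 8734.14 + insurance 180.60 + destination terminal 531.97 + brokerage 412.89 + delivery 176.93 + duty 39534.74 = 49571.27
Landed cost = invoice 260029.06 + 49571.27 = 309600.33

Total landed cost: EUR 309600.33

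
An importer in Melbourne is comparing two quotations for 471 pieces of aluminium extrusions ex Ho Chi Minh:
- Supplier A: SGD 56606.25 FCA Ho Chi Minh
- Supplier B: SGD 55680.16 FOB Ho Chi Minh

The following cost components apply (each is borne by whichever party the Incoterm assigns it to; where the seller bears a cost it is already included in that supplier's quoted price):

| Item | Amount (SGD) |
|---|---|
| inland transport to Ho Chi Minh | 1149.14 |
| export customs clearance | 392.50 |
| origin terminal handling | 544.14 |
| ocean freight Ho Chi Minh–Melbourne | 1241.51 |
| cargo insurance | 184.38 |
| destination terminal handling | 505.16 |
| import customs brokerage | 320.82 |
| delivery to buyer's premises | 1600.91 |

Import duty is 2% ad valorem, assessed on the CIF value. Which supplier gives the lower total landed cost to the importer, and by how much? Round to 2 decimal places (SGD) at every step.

Supplier A (FCA):
CIF value = FCA price + origin terminal + freight + insurance = 56606.25 + 544.14 + 1241.51 + 184.38 = 58576.28
Import duty = 58576.28 × 2% = 1171.53
Buyer bears (A): 544.14 + 1241.51 + 184.38 + 505.16 + 320.82 + 1600.91 = 4396.92
Landed cost (A) = invoice 56606.25 + 4396.92 + duty 1171.53 = 62174.70
Supplier B (FOB):
CIF value = FOB price + freight + insurance = 55680.16 + 1241.51 + 184.38 = 57106.05
Import duty = 57106.05 × 2% = 1142.12
Buyer bears (B): 1241.51 + 184.38 + 505.16 + 320.82 + 1600.91 = 3852.78
Landed cost (B) = invoice 55680.16 + 3852.78 + duty 1142.12 = 60675.06
Difference = |62174.70 − 60675.06| = 1499.64

Supplier B is cheaper by SGD 1499.64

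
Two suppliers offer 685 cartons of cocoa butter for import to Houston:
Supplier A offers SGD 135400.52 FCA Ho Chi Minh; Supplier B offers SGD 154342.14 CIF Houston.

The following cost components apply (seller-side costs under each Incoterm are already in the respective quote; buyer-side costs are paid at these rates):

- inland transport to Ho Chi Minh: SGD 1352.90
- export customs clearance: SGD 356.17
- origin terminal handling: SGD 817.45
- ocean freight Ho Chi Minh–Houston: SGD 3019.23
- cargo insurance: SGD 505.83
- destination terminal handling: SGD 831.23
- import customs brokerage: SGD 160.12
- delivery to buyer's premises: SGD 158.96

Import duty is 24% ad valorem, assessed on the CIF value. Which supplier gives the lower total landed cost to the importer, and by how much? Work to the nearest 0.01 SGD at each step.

Supplier A is cheaper by SGD 18102.89

Supplier A (FCA):
CIF value = FCA price + origin terminal + freight + insurance = 135400.52 + 817.45 + 3019.23 + 505.83 = 139743.03
Import duty = 139743.03 × 24% = 33538.33
Buyer bears (A): 817.45 + 3019.23 + 505.83 + 831.23 + 160.12 + 158.96 = 5492.82
Landed cost (A) = invoice 135400.52 + 5492.82 + duty 33538.33 = 174431.67
Supplier B (CIF):
The CIF price already equals the CIF value: 154342.14
Import duty = 154342.14 × 24% = 37042.11
Buyer bears (B): 831.23 + 160.12 + 158.96 = 1150.31
Landed cost (B) = invoice 154342.14 + 1150.31 + duty 37042.11 = 192534.56
Difference = |174431.67 − 192534.56| = 18102.89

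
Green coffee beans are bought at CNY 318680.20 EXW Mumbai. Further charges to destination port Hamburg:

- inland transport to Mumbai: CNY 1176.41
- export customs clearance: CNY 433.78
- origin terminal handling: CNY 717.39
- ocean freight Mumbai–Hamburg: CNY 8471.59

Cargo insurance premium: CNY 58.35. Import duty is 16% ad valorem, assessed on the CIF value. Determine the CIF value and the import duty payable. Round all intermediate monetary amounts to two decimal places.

CIF value: CNY 329537.72; import duty: CNY 52726.04

CIF = EXW price + pre-shipment costs + freight + insurance
CIF = 318680.20 + 1176.41 + 433.78 + 717.39 + 8471.59 + 58.35 = 329537.72
Import duty = 329537.72 × 16% = 52726.04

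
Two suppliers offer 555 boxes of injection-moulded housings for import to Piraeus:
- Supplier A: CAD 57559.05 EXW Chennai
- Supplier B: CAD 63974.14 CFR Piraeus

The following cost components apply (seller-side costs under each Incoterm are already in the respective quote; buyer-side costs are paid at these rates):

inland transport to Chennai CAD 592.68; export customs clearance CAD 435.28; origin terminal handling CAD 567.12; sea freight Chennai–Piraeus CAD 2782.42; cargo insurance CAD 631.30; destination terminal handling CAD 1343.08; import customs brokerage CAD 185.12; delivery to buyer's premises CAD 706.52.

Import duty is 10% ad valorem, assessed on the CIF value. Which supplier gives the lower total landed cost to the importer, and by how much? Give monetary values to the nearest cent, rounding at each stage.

Supplier A (EXW):
CIF value = EXW price + inland to port + export clearance + origin terminal + freight + insurance = 57559.05 + 592.68 + 435.28 + 567.12 + 2782.42 + 631.30 = 62567.85
Import duty = 62567.85 × 10% = 6256.79
Buyer bears (A): 592.68 + 435.28 + 567.12 + 2782.42 + 631.30 + 1343.08 + 185.12 + 706.52 = 7243.52
Landed cost (A) = invoice 57559.05 + 7243.52 + duty 6256.79 = 71059.36
Supplier B (CFR):
CIF value = CFR price + insurance = 63974.14 + 631.30 = 64605.44
Import duty = 64605.44 × 10% = 6460.54
Buyer bears (B): 631.30 + 1343.08 + 185.12 + 706.52 = 2866.02
Landed cost (B) = invoice 63974.14 + 2866.02 + duty 6460.54 = 73300.70
Difference = |71059.36 − 73300.70| = 2241.34

Supplier A is cheaper by CAD 2241.34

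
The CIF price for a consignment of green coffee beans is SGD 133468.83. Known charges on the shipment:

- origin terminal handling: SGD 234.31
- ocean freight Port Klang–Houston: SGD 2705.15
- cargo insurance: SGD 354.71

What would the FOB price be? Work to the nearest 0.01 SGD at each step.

Not relevant to the conversion: origin terminal — on the seller under both CIF and FOB; already in the CIF price and stays in the FOB price.
From CIF to FOB, the seller no longer bears: freight, insurance.
FOB price = 133468.83 − 2705.15 − 354.71 = 130408.97

FOB price: SGD 130408.97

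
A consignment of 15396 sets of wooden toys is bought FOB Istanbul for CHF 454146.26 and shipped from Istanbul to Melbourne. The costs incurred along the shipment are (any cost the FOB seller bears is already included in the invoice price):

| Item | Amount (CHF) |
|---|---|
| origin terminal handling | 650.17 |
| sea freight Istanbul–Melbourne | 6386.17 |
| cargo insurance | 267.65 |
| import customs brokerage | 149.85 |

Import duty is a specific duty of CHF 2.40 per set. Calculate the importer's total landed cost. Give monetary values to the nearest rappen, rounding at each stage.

Total landed cost: CHF 497900.33

FOB: the seller bears costs until goods are on board at the origin port; the buyer bears freight, insurance and all costs thereafter.
Already in the invoice (seller's account under FOB): origin terminal — exclude.
CIF value = FOB price + freight + insurance = 454146.26 + 6386.17 + 267.65 = 460800.08
Import duty = 15396 × 2.40 = 36950.40
Buyer bears: freight 6386.17 + insurance 267.65 + brokerage 149.85 + duty 36950.40 = 43754.07
Landed cost = invoice 454146.26 + 43754.07 = 497900.33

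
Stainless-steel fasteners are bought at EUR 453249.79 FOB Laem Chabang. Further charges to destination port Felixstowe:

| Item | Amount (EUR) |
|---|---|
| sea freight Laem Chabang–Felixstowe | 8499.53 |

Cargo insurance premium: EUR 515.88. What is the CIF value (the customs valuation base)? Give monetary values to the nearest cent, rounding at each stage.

CIF value: EUR 462265.20

CIF = FOB price + freight + insurance
CIF = 453249.79 + 8499.53 + 515.88 = 462265.20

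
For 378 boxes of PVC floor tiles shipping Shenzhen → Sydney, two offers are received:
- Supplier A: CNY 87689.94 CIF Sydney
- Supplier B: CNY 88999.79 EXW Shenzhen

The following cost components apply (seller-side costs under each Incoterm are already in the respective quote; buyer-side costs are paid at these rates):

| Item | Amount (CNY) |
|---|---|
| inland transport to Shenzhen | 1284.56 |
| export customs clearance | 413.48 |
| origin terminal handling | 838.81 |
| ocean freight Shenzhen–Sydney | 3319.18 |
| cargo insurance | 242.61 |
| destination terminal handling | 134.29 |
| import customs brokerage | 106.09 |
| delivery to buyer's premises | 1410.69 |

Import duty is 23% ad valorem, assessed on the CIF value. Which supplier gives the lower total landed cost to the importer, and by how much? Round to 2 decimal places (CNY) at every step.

Supplier A is cheaper by CNY 9112.44

Supplier A (CIF):
The CIF price already equals the CIF value: 87689.94
Import duty = 87689.94 × 23% = 20168.69
Buyer bears (A): 134.29 + 106.09 + 1410.69 = 1651.07
Landed cost (A) = invoice 87689.94 + 1651.07 + duty 20168.69 = 109509.70
Supplier B (EXW):
CIF value = EXW price + inland to port + export clearance + origin terminal + freight + insurance = 88999.79 + 1284.56 + 413.48 + 838.81 + 3319.18 + 242.61 = 95098.43
Import duty = 95098.43 × 23% = 21872.64
Buyer bears (B): 1284.56 + 413.48 + 838.81 + 3319.18 + 242.61 + 134.29 + 106.09 + 1410.69 = 7749.71
Landed cost (B) = invoice 88999.79 + 7749.71 + duty 21872.64 = 118622.14
Difference = |109509.70 − 118622.14| = 9112.44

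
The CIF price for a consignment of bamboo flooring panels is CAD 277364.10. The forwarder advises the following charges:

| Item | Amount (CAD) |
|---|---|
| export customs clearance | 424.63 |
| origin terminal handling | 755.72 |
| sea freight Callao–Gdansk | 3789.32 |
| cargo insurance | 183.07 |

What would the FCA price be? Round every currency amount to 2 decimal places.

FCA price: CAD 272635.99

Not relevant to the conversion: export clearance — on the seller under both CIF and FCA; already in the CIF price and stays in the FCA price.
From CIF to FCA, the seller no longer bears: origin terminal, freight, insurance.
FCA price = 277364.10 − 755.72 − 3789.32 − 183.07 = 272635.99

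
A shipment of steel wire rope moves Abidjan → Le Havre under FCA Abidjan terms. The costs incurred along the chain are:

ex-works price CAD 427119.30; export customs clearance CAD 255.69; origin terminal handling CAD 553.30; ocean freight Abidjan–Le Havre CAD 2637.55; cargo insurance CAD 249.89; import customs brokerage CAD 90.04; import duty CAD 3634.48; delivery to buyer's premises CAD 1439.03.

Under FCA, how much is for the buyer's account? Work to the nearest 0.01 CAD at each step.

FCA: the seller delivers export-cleared goods to the carrier; the buyer bears costs from that point.
Seller's account: goods 427119.30 + export clearance 255.69 = 427374.99
Buyer's account: origin terminal 553.30 + freight 2637.55 + insurance 249.89 + brokerage 90.04 + duty 3634.48 + delivery 1439.03 = 8604.29

Buyer's account: CAD 8604.29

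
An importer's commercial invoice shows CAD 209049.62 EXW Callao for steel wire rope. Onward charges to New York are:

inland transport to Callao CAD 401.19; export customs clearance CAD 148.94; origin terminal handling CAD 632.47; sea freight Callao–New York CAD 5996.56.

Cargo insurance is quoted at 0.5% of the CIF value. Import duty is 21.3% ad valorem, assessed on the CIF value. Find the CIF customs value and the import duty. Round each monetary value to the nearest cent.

Let C be the CIF value. C = EXW price + pre-shipment costs + freight + 0.5% × C
C − 0.5% × C = 209049.62 + 401.19 + 148.94 + 632.47 + 5996.56
0.995 × C = 216228.78
C = 216228.78 / 0.995 = 217315.36
Insurance premium = 0.5% × 217315.36 = 1086.58
Import duty = 217315.36 × 21.3% = 46288.17

CIF value: CAD 217315.36; import duty: CAD 46288.17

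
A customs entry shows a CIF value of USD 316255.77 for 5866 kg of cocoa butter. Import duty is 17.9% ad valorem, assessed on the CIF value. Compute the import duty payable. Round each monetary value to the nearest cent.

Import duty = 316255.77 × 17.9% = 56609.78

Import duty: USD 56609.78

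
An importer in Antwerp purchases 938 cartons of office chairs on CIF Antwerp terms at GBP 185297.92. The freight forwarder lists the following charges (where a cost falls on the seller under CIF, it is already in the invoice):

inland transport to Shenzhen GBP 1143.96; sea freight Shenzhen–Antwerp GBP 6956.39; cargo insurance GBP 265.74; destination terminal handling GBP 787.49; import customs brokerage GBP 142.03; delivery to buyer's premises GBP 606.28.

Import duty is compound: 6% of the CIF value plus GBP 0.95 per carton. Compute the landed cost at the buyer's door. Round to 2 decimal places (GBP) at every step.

CIF: the seller pays costs through ocean freight and marine insurance to the destination port.
Already in the invoice (seller's account under CIF): inland to port, freight, insurance — exclude.
The CIF price already equals the CIF value: 185297.92
Ad valorem component: 185297.92 × 6% = 11117.88
Specific component: 938 × 0.95 = 891.10
Import duty = 11117.88 + 891.10 = 12008.98
Buyer bears: destination terminal 787.49 + brokerage 142.03 + delivery 606.28 + duty 12008.98 = 13544.78
Landed cost = invoice 185297.92 + 13544.78 = 198842.70

Total landed cost: GBP 198842.70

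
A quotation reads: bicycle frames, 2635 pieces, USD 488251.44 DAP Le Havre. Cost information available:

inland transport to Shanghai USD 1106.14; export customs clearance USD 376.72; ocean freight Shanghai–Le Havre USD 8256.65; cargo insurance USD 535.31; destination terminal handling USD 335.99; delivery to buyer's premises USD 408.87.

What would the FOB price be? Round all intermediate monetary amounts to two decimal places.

FOB price: USD 478714.62

Not relevant to the conversion: inland to port, export clearance — on the seller under both DAP and FOB; already in the DAP price and stays in the FOB price.
From DAP to FOB, the seller no longer bears: freight, insurance, destination terminal, delivery.
FOB price = 488251.44 − 8256.65 − 535.31 − 335.99 − 408.87 = 478714.62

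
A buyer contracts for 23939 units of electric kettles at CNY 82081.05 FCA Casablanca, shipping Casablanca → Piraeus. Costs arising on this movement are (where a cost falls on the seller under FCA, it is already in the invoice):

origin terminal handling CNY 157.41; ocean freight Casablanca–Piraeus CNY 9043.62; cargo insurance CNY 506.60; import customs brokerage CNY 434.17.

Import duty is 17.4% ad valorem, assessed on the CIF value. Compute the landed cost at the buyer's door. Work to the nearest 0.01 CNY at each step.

FCA: the seller delivers export-cleared goods to the carrier; the buyer bears costs from that point.
CIF value = FCA price + origin terminal + freight + insurance = 82081.05 + 157.41 + 9043.62 + 506.60 = 91788.68
Import duty = 91788.68 × 17.4% = 15971.23
Buyer bears: origin terminal 157.41 + freight 9043.62 + insurance 506.60 + brokerage 434.17 + duty 15971.23 = 26113.03
Landed cost = invoice 82081.05 + 26113.03 = 108194.08

Total landed cost: CNY 108194.08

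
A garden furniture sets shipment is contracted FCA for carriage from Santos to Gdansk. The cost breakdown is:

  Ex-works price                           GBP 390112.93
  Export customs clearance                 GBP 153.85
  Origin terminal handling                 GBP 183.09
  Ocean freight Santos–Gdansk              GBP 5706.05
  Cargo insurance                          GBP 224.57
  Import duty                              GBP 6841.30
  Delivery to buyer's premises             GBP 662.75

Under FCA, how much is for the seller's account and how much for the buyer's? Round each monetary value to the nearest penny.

FCA: the seller delivers export-cleared goods to the carrier; the buyer bears costs from that point.
Seller's account: goods 390112.93 + export clearance 153.85 = 390266.78
Buyer's account: origin terminal 183.09 + freight 5706.05 + insurance 224.57 + duty 6841.30 + delivery 662.75 = 13617.76

Seller: GBP 390266.78; buyer: GBP 13617.76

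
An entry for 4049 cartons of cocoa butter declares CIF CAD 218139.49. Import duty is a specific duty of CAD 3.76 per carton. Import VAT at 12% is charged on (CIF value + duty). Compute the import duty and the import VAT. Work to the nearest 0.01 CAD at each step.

Import duty: CAD 15224.24; import VAT: CAD 28003.65

Import duty = 4049 × 3.76 = 15224.24
VAT base = CIF + duty = 218139.49 + 15224.24 = 233363.73
Import VAT = 233363.73 × 12% = 28003.65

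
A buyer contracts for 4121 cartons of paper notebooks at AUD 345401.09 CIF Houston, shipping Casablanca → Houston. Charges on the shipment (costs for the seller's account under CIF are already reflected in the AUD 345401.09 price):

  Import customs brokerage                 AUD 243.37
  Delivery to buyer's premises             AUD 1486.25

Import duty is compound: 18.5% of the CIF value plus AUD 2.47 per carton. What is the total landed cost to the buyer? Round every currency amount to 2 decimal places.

CIF: the seller pays costs through ocean freight and marine insurance to the destination port.
The CIF price already equals the CIF value: 345401.09
Ad valorem component: 345401.09 × 18.5% = 63899.20
Specific component: 4121 × 2.47 = 10178.87
Import duty = 63899.20 + 10178.87 = 74078.07
Buyer bears: brokerage 243.37 + delivery 1486.25 + duty 74078.07 = 75807.69
Landed cost = invoice 345401.09 + 75807.69 = 421208.78

Total landed cost: AUD 421208.78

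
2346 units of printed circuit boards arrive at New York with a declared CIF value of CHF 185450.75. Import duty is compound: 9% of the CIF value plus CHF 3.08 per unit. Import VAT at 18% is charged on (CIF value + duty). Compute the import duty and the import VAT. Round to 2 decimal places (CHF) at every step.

Ad valorem component: 185450.75 × 9% = 16690.57
Specific component: 2346 × 3.08 = 7225.68
Import duty = 16690.57 + 7225.68 = 23916.25
VAT base = CIF + duty = 185450.75 + 23916.25 = 209367.00
Import VAT = 209367.00 × 18% = 37686.06

Import duty: CHF 23916.25; import VAT: CHF 37686.06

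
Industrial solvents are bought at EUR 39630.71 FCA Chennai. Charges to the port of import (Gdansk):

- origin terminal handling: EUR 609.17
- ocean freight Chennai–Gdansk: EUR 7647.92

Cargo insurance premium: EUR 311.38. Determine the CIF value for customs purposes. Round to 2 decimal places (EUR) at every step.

CIF = FCA price + pre-shipment costs + freight + insurance
CIF = 39630.71 + 609.17 + 7647.92 + 311.38 = 48199.18

CIF value: EUR 48199.18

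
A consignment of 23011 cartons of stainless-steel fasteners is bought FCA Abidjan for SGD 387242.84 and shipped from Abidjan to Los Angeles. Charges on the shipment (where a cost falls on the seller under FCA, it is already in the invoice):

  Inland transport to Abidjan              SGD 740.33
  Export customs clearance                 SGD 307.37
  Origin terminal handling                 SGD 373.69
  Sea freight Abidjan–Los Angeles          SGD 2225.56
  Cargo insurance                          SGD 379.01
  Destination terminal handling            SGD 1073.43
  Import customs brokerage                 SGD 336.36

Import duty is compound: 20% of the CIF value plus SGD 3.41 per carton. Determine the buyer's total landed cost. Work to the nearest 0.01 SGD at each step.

FCA: the seller delivers export-cleared goods to the carrier; the buyer bears costs from that point.
Already in the invoice (seller's account under FCA): inland to port, export clearance — exclude.
CIF value = FCA price + origin terminal + freight + insurance = 387242.84 + 373.69 + 2225.56 + 379.01 = 390221.10
Ad valorem component: 390221.10 × 20% = 78044.22
Specific component: 23011 × 3.41 = 78467.51
Import duty = 78044.22 + 78467.51 = 156511.73
Buyer bears: origin terminal 373.69 + freight 2225.56 + insurance 379.01 + destination terminal 1073.43 + brokerage 336.36 + duty 156511.73 = 160899.78
Landed cost = invoice 387242.84 + 160899.78 = 548142.62

Total landed cost: SGD 548142.62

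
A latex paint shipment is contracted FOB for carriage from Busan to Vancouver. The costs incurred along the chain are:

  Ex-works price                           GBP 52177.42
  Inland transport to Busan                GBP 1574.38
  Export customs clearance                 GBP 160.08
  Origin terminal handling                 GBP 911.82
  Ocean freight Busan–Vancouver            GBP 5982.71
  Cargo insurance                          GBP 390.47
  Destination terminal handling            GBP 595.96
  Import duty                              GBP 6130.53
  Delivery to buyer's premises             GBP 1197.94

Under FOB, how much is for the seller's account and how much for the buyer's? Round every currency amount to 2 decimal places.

Seller: GBP 54823.70; buyer: GBP 14297.61

FOB: the seller bears costs until goods are on board at the origin port; the buyer bears freight, insurance and all costs thereafter.
Seller's account: goods 52177.42 + inland to port 1574.38 + export clearance 160.08 + origin terminal 911.82 = 54823.70
Buyer's account: freight 5982.71 + insurance 390.47 + destination terminal 595.96 + duty 6130.53 + delivery 1197.94 = 14297.61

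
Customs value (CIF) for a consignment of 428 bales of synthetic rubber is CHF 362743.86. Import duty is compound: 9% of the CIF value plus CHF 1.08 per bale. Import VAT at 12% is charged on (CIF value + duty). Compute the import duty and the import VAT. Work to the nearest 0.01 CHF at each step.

Ad valorem component: 362743.86 × 9% = 32646.95
Specific component: 428 × 1.08 = 462.24
Import duty = 32646.95 + 462.24 = 33109.19
VAT base = CIF + duty = 362743.86 + 33109.19 = 395853.05
Import VAT = 395853.05 × 12% = 47502.37

Import duty: CHF 33109.19; import VAT: CHF 47502.37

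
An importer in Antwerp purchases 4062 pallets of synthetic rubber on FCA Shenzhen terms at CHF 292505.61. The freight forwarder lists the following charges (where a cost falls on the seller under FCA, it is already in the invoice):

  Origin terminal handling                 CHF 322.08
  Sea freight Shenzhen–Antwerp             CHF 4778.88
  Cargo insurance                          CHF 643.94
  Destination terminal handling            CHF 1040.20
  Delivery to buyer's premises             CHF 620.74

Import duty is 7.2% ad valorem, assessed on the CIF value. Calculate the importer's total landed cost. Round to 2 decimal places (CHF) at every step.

Total landed cost: CHF 321385.49

FCA: the seller delivers export-cleared goods to the carrier; the buyer bears costs from that point.
CIF value = FCA price + origin terminal + freight + insurance = 292505.61 + 322.08 + 4778.88 + 643.94 = 298250.51
Import duty = 298250.51 × 7.2% = 21474.04
Buyer bears: origin terminal 322.08 + freight 4778.88 + insurance 643.94 + destination terminal 1040.20 + delivery 620.74 + duty 21474.04 = 28879.88
Landed cost = invoice 292505.61 + 28879.88 = 321385.49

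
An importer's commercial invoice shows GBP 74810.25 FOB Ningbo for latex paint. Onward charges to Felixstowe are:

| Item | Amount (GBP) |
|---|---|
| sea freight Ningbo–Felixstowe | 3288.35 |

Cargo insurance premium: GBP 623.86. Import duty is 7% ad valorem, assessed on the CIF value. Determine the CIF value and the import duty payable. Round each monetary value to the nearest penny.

CIF = FOB price + freight + insurance
CIF = 74810.25 + 3288.35 + 623.86 = 78722.46
Import duty = 78722.46 × 7% = 5510.57

CIF value: GBP 78722.46; import duty: GBP 5510.57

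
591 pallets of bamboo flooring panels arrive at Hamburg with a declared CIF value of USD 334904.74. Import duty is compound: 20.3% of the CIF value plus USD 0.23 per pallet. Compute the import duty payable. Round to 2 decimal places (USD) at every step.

Ad valorem component: 334904.74 × 20.3% = 67985.66
Specific component: 591 × 0.23 = 135.93
Import duty = 67985.66 + 135.93 = 68121.59

Import duty: USD 68121.59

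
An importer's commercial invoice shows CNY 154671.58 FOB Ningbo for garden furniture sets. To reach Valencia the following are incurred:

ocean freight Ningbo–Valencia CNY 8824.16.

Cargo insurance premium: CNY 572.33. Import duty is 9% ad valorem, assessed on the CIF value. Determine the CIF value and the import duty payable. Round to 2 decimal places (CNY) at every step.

CIF = FOB price + freight + insurance
CIF = 154671.58 + 8824.16 + 572.33 = 164068.07
Import duty = 164068.07 × 9% = 14766.13

CIF value: CNY 164068.07; import duty: CNY 14766.13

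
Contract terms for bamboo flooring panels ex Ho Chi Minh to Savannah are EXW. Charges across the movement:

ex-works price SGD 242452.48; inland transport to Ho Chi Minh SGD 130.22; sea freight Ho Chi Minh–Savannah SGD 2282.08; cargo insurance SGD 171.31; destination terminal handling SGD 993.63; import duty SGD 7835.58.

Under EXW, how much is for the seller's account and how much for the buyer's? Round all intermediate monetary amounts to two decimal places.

EXW: the seller makes goods available at their premises; the buyer bears all onward costs.
Seller's account: goods 242452.48 = 242452.48
Buyer's account: inland to port 130.22 + freight 2282.08 + insurance 171.31 + destination terminal 993.63 + duty 7835.58 = 11412.82

Seller: SGD 242452.48; buyer: SGD 11412.82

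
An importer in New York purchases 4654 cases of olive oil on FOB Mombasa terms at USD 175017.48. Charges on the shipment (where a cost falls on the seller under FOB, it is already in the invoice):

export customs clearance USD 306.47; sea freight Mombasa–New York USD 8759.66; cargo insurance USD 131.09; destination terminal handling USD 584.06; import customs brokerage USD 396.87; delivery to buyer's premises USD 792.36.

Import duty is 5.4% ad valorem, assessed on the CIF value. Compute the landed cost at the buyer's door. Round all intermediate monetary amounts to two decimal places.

Total landed cost: USD 195612.56

FOB: the seller bears costs until goods are on board at the origin port; the buyer bears freight, insurance and all costs thereafter.
Already in the invoice (seller's account under FOB): export clearance — exclude.
CIF value = FOB price + freight + insurance = 175017.48 + 8759.66 + 131.09 = 183908.23
Import duty = 183908.23 × 5.4% = 9931.04
Buyer bears: freight 8759.66 + insurance 131.09 + destination terminal 584.06 + brokerage 396.87 + delivery 792.36 + duty 9931.04 = 20595.08
Landed cost = invoice 175017.48 + 20595.08 = 195612.56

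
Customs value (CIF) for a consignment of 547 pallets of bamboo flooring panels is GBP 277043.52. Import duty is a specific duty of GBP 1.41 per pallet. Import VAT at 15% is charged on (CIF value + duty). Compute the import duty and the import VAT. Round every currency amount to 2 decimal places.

Import duty = 547 × 1.41 = 771.27
VAT base = CIF + duty = 277043.52 + 771.27 = 277814.79
Import VAT = 277814.79 × 15% = 41672.22

Import duty: GBP 771.27; import VAT: GBP 41672.22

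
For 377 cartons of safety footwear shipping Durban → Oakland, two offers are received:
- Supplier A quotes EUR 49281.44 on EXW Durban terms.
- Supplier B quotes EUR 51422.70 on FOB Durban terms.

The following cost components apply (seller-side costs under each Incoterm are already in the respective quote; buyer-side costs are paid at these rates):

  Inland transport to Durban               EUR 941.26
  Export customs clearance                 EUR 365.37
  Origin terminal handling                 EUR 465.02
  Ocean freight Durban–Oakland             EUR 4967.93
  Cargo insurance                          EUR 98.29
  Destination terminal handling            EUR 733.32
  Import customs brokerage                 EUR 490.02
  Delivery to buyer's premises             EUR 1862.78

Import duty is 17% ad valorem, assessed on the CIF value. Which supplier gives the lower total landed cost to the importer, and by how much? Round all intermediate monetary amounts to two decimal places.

Supplier A (EXW):
CIF value = EXW price + inland to port + export clearance + origin terminal + freight + insurance = 49281.44 + 941.26 + 365.37 + 465.02 + 4967.93 + 98.29 = 56119.31
Import duty = 56119.31 × 17% = 9540.28
Buyer bears (A): 941.26 + 365.37 + 465.02 + 4967.93 + 98.29 + 733.32 + 490.02 + 1862.78 = 9923.99
Landed cost (A) = invoice 49281.44 + 9923.99 + duty 9540.28 = 68745.71
Supplier B (FOB):
CIF value = FOB price + freight + insurance = 51422.70 + 4967.93 + 98.29 = 56488.92
Import duty = 56488.92 × 17% = 9603.12
Buyer bears (B): 4967.93 + 98.29 + 733.32 + 490.02 + 1862.78 = 8152.34
Landed cost (B) = invoice 51422.70 + 8152.34 + duty 9603.12 = 69178.16
Difference = |68745.71 − 69178.16| = 432.45

Supplier A is cheaper by EUR 432.45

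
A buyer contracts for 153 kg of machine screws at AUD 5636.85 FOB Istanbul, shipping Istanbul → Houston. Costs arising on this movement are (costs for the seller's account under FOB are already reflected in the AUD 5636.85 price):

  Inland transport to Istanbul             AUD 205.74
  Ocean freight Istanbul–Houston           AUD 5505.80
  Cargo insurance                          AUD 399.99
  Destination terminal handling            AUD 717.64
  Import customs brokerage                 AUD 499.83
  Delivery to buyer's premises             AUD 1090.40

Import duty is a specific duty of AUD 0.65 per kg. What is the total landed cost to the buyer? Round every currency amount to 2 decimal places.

FOB: the seller bears costs until goods are on board at the origin port; the buyer bears freight, insurance and all costs thereafter.
Already in the invoice (seller's account under FOB): inland to port — exclude.
CIF value = FOB price + freight + insurance = 5636.85 + 5505.80 + 399.99 = 11542.64
Import duty = 153 × 0.65 = 99.45
Buyer bears: freight 5505.80 + insurance 399.99 + destination terminal 717.64 + brokerage 499.83 + delivery 1090.40 + duty 99.45 = 8313.11
Landed cost = invoice 5636.85 + 8313.11 = 13949.96

Total landed cost: AUD 13949.96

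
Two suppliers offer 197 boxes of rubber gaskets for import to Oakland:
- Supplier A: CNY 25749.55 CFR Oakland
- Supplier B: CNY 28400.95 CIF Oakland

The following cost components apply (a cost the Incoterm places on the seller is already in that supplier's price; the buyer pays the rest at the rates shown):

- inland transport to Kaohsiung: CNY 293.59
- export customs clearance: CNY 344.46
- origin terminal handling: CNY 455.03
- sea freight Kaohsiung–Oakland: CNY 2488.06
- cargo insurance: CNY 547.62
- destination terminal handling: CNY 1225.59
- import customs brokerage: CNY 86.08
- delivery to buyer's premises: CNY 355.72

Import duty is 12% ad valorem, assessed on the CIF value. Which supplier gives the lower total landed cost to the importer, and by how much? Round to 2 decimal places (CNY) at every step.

Supplier A is cheaper by CNY 2356.23

Supplier A (CFR):
CIF value = CFR price + insurance = 25749.55 + 547.62 = 26297.17
Import duty = 26297.17 × 12% = 3155.66
Buyer bears (A): 547.62 + 1225.59 + 86.08 + 355.72 = 2215.01
Landed cost (A) = invoice 25749.55 + 2215.01 + duty 3155.66 = 31120.22
Supplier B (CIF):
The CIF price already equals the CIF value: 28400.95
Import duty = 28400.95 × 12% = 3408.11
Buyer bears (B): 1225.59 + 86.08 + 355.72 = 1667.39
Landed cost (B) = invoice 28400.95 + 1667.39 + duty 3408.11 = 33476.45
Difference = |31120.22 − 33476.45| = 2356.23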